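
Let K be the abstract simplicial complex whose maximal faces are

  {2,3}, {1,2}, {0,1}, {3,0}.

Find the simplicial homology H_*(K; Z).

We work with the vertex ordering 0 < 1 < 2 < 3. The simplices of K, each written with vertices in increasing order, are:

  0-simplices (4): [0], [1], [2], [3]
  1-simplices (4): [0,1], [0,3], [1,2], [2,3]

giving chain groups C_0 ≅ Z^4, C_1 ≅ Z^4.

Boundary ∂_1: C_1 → C_0 sends each edge [p,q] (with p < q) to q − p.
As a 4×4 matrix over Z this has rank 3, with invariant factors (1,1,1).

From H_k ≅ ker(∂_k) / im(∂_{k+1}) we obtain:

  H_0: rank C_0 − rank ∂_1 = 4 − 3 = 1, and the invariant factors of ∂_1 are all 1, so H_0 ≅ Z.
  H_1: rank ker ∂_1 − rank ∂_2 = (4 − 3) − 0 = 1, and there is no ∂_2, so H_1 ≅ Z.

H_0 = Z,  H_1 = Z.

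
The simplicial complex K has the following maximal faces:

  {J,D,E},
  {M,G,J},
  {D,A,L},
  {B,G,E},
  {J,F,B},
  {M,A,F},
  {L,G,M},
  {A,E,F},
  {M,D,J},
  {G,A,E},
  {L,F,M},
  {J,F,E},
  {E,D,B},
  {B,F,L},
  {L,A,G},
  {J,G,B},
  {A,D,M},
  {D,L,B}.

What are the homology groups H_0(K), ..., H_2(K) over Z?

Take the total order A < B < D < E < F < G < J < L < M on the vertex set. Then K (dimension 2) consists of the simplices:

  0-simplices (9): A, B, D, E, F, G, J, L, M
  1-simplices (27): AD, AE, AF, AG, AL, AM, BD, BE, BF, BG, BJ, BL, DE, DJ, DL, DM, EF, EG, EJ, FJ, FL, FM, GJ, GL, GM, JM, LM
  2-simplices (18): ADL, ADM, AEF, AEG, AFM, AGL, BDE, BDL, BEG, BFJ, BFL, BGJ, DEJ, DJM, EFJ, FLM, GJM, GLM

Hence C_0 ≅ Z^9, C_1 ≅ Z^27, C_2 ≅ Z^18.

∂_1: C_1 → C_0 is given by ∂[p,q] = [q] − [p].
The resulting 9×27 matrix has rank 8, and its Smith normal form has invariant factors (1,1,1,1,1,1,1,1).

Boundary ∂_2: C_2 → C_1 maps a triangle to the signed sum of its edges. For instance
  ∂BDE = DE − BE + BD,
  ∂BFJ = FJ − BJ + BF.
As a 27×18 matrix over Z this has rank 18, with invariant factors (1,1,1,1,1,1,1,1,1,1,1,1,1,1,1,1,1,2).

From H_k ≅ ker(∂_k) / im(∂_{k+1}) we obtain:

  H_0: rank C_0 − rank ∂_1 = 9 − 8 = 1, and the invariant factors of ∂_1 are all 1, so H_0 = Z.
  H_1: rank ker ∂_1 − rank ∂_2 = (27 − 8) − 18 = 1, and ∂_2 has invariant factor 2 > 1, so H_1 = Z ⊕ Z/2.
  H_2: rank ker ∂_2 − rank ∂_3 = (18 − 18) − 0 = 0, and there is no ∂_3, so H_2 = 0.

H_0 ≅ Z,  H_1 ≅ Z ⊕ Z/2,  H_2 = 0.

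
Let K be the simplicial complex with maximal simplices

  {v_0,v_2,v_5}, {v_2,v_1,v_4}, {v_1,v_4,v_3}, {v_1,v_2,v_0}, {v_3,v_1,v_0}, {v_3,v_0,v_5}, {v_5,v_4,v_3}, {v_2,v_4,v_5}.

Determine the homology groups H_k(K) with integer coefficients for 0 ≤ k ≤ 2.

We work with the vertex ordering v_0 < v_1 < v_2 < v_3 < v_4 < v_5. The simplices of K, each written with vertices in increasing order, are:

  0-simplices (6): [v_0], [v_1], [v_2], [v_3], [v_4], [v_5]
  1-simplices (12): [v_0,v_1], [v_0,v_2], [v_0,v_3], [v_0,v_5], [v_1,v_2], [v_1,v_3], [v_1,v_4], [v_2,v_4], [v_2,v_5], [v_3,v_4], [v_3,v_5], [v_4,v_5]
  2-simplices (8): [v_0,v_1,v_2], [v_0,v_1,v_3], [v_0,v_2,v_5], [v_0,v_3,v_5], [v_1,v_2,v_4], [v_1,v_3,v_4], [v_2,v_4,v_5], [v_3,v_4,v_5]

so the chain groups are C_0 ≅ Z^6, C_1 ≅ Z^12, C_2 ≅ Z^8.

Boundary ∂_1: C_1 → C_0 sends each edge [p,q] (with p < q) to q − p. For instance
  ∂[v_4,v_5] = [v_5] − [v_4].
As a 6×12 matrix over Z this has rank 5, with invariant factors (1,1,1,1,1).

∂_2: C_2 → C_1 sends each 2-simplex [p,q,r] to [q,r] − [p,r] + [p,q]. For instance
  ∂[v_1,v_2,v_4] = [v_2,v_4] − [v_1,v_4] + [v_1,v_2],
  ∂[v_0,v_3,v_5] = [v_3,v_5] − [v_0,v_5] + [v_0,v_3].
The 12×8 boundary matrix has rank 7 and Smith normal form diag(1,1,1,1,1,1,1).

Computing H_k = (kernel of ∂_k) / (image of ∂_{k+1}):

  H_0: rank C_0 − rank ∂_1 = 6 − 5 = 1, and the invariant factors of ∂_1 are all 1, so H_0 = Z.
  H_1: rank ker ∂_1 − rank ∂_2 = (12 − 5) − 7 = 0, and the invariant factors of ∂_2 are all 1, so H_1 = 0.
  H_2: rank ker ∂_2 − rank ∂_3 = (8 − 7) − 0 = 1, and there is no ∂_3, so H_2 = Z.

(K is a triangulation of the 2-sphere S^2.)

H_0 ≅ Z,  H_1 = 0,  H_2 ≅ Z.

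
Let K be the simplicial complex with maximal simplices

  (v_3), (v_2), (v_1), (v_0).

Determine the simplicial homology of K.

Order the vertices as v_0 < v_1 < v_2 < v_3. Listing each simplex with vertices in this order, K has dimension 0 with simplices:

  0-simplices (4): [v_0], [v_1], [v_2], [v_3]

giving chain groups C_0 ≅ Z^4.

Computing H_k = (kernel of ∂_k) / (image of ∂_{k+1}):

  H_0: rank C_0 − rank ∂_1 = 4 − 0 = 4, and there is no ∂_1, so H_0 ≅ Z^4.

(K is a triangulation of a set of 4 points.)

H_0 = Z^4.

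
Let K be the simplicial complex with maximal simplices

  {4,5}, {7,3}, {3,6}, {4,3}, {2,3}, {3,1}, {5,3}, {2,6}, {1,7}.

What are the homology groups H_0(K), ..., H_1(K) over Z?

Fix the vertex order 1 < 2 < 3 < 4 < 5 < 6 < 7 and write every simplex with vertices in increasing order. Then dim K = 1 and the simplices of K are:

  0-simplices (7): [1], [2], [3], [4], [5], [6], [7]
  1-simplices (9): [1,3], [1,7], [2,3], [2,6], [3,4], [3,5], [3,6], [3,7], [4,5]

giving chain groups C_0 ≅ Z^7, C_1 ≅ Z^9.

∂_1: C_1 → C_0 maps an edge to its endpoints' difference, ∂[p,q] = q − p. For instance
  ∂[4,5] = [5] − [4].
The resulting 7×9 matrix has rank 6, and its Smith normal form has invariant factors (1,1,1,1,1,1).

From H_k ≅ ker(∂_k) / im(∂_{k+1}) we obtain:

  H_0: rank C_0 − rank ∂_1 = 7 − 6 = 1, and the invariant factors of ∂_1 are all 1, so H_0 = Z.
  H_1: rank ker ∂_1 − rank ∂_2 = (9 − 6) − 0 = 3, and there is no ∂_2, so H_1 = Z^3.

H_0 = Z,  H_1 = Z^3.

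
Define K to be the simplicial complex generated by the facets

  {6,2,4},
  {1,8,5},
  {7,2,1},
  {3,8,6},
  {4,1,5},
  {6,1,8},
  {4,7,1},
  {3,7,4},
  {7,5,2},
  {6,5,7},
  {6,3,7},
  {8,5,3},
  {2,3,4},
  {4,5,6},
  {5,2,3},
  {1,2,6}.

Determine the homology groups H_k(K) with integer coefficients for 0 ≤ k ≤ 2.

Take the total order 1 < 2 < 3 < 4 < 5 < 6 < 7 < 8 on the vertex set. Then K (dimension 2) consists of the simplices:

  0-simplices (8): [1], [2], [3], [4], [5], [6], [7], [8]
  1-simplices (24): (24 of them)
  2-simplices (16): [1,2,6], [1,2,7], [1,4,5], [1,4,7], [1,5,8], [1,6,8], [2,3,4], [2,3,5], [2,4,6], [2,5,7], [3,4,7], [3,5,8], [3,6,7], [3,6,8], [4,5,6], [5,6,7]

giving chain groups C_0 ≅ Z^8, C_1 ≅ Z^24, C_2 ≅ Z^16.

∂_1: C_1 → C_0 maps an edge to its endpoints' difference, ∂[p,q] = q − p.
This gives a 8×24 integer matrix of rank 7; reducing to Smith normal form yields diagonal entries (1,1,1,1,1,1,1).

Boundary ∂_2: C_2 → C_1 sends each 2-simplex [p,q,r] to [q,r] − [p,r] + [p,q]. For instance
  ∂[1,5,8] = [5,8] − [1,8] + [1,5],
  ∂[1,4,7] = [4,7] − [1,7] + [1,4].
This gives a 24×16 integer matrix of rank 15; reducing to Smith normal form yields diagonal entries (1,1,1,1,1,1,1,1,1,1,1,1,1,1,1).

From H_k ≅ ker(∂_k) / im(∂_{k+1}) we obtain:

  H_0: rank C_0 − rank ∂_1 = 8 − 7 = 1, and the invariant factors of ∂_1 are all 1, so H_0 ≅ Z.
  H_1: rank ker ∂_1 − rank ∂_2 = (24 − 7) − 15 = 2, and the invariant factors of ∂_2 are all 1, so H_1 ≅ Z^2.
  H_2: rank ker ∂_2 − rank ∂_3 = (16 − 15) − 0 = 1, and there is no ∂_3, so H_2 ≅ Z.

As a check, the Euler characteristic is 8 − 24 + 16 = 0, which agrees with 1 − 2 + 1 = 0.

H_0 = Z,  H_1 = Z^2,  H_2 = Z.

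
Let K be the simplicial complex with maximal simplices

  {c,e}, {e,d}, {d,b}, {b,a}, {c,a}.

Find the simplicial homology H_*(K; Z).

We work with the vertex ordering a < b < c < d < e. The simplices of K, each written with vertices in increasing order, are:

  0-simplices (5): a, b, c, d, e
  1-simplices (5): ab, ac, bd, ce, de

Hence C_0 ≅ Z^5, C_1 ≅ Z^5.

Boundary ∂_1: C_1 → C_0 is given by ∂[p,q] = [q] − [p]. For instance
  ∂ac = c − a.
As a 5×5 matrix over Z this has rank 4, with invariant factors (1,1,1,1).

Now H_k = ker ∂_k / im ∂_{k+1}, so:

  H_0: rank C_0 − rank ∂_1 = 5 − 4 = 1, and the invariant factors of ∂_1 are all 1, so H_0 = Z.
  H_1: rank ker ∂_1 − rank ∂_2 = (5 − 4) − 0 = 1, and there is no ∂_2, so H_1 = Z.

(K is a triangulation of the circle S^1.)

H_0 = Z,  H_1 = Z.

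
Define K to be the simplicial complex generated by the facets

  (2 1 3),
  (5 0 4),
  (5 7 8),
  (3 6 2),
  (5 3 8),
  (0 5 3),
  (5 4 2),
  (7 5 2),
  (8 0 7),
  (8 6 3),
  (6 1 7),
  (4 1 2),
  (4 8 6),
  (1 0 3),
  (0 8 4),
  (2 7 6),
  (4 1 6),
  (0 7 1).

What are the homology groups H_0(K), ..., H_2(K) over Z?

Order the vertices as 0 < 1 < 2 < 3 < 4 < 5 < 6 < 7 < 8. Listing each simplex with vertices in this order, K has dimension 2 with simplices:

  0-simplices (9): [0], [1], [2], [3], [4], [5], [6], [7], [8]
  1-simplices (27): (27 of them)
  2-simplices (18): [0,1,3], [0,1,7], [0,3,5], [0,4,5], [0,4,8], [0,7,8], [1,2,3], [1,2,4], [1,4,6], [1,6,7], [2,3,6], [2,4,5], [2,5,7], [2,6,7], [3,5,8], [3,6,8], [4,6,8], [5,7,8]

so the chain groups are C_0 ≅ Z^9, C_1 ≅ Z^27, C_2 ≅ Z^18.

Boundary ∂_1: C_1 → C_0 sends each edge [p,q] (with p < q) to q − p. For instance
  ∂[3,6] = [6] − [3].
As a 9×27 matrix over Z this has rank 8, with invariant factors (1,1,1,1,1,1,1,1).

The boundary map ∂_2: C_2 → C_1 maps a triangle to the signed sum of its edges. For instance
  ∂[1,4,6] = [4,6] − [1,6] + [1,4],
  ∂[0,3,5] = [3,5] − [0,5] + [0,3].
As a 27×18 matrix over Z this has rank 18, with invariant factors (1,1,1,1,1,1,1,1,1,1,1,1,1,1,1,1,1,2).

From H_k ≅ ker(∂_k) / im(∂_{k+1}) we obtain:

  H_0: rank C_0 − rank ∂_1 = 9 − 8 = 1, and the invariant factors of ∂_1 are all 1, so H_0 = Z.
  H_1: rank ker ∂_1 − rank ∂_2 = (27 − 8) − 18 = 1, and ∂_2 has invariant factor 2 > 1, so H_1 = Z × Z/2.
  H_2: rank ker ∂_2 − rank ∂_3 = (18 − 18) − 0 = 0, and there is no ∂_3, so H_2 = 0.

H_0 = Z,  H_1 = Z × Z/2,  H_2 = 0.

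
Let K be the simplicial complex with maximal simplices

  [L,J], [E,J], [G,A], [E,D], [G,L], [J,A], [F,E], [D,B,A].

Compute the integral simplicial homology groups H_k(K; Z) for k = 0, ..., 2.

H_0 ≅ Z,  H_1 ≅ Z^2,  H_2 = 0.

We work with the vertex ordering A < B < D < E < F < G < J < L. The simplices of K, each written with vertices in increasing order, are:

  0-simplices (8): A, B, D, E, F, G, J, L
  1-simplices (10): AB, AD, AG, AJ, BD, DE, EF, EJ, GL, JL
  2-simplices (1): ABD

so the chain groups are C_0 ≅ Z^8, C_1 ≅ Z^10, C_2 ≅ Z^1.

The boundary map ∂_1: C_1 → C_0 sends each edge [p,q] (with p < q) to q − p.
This gives a 8×10 integer matrix of rank 7; reducing to Smith normal form yields diagonal entries (1,1,1,1,1,1,1).

The boundary map ∂_2: C_2 → C_1 acts by ∂[p,q,r] = [q,r] − [p,r] + [p,q]. For instance
  ∂ABD = BD − AD + AB.
The resulting 10×1 matrix has rank 1, and its Smith normal form has invariant factors (1).

From H_k ≅ ker(∂_k) / im(∂_{k+1}) we obtain:

  H_0: rank C_0 − rank ∂_1 = 8 − 7 = 1, and the invariant factors of ∂_1 are all 1, so H_0 ≅ Z.
  H_1: rank ker ∂_1 − rank ∂_2 = (10 − 7) − 1 = 2, and the invariant factors of ∂_2 are all 1, so H_1 ≅ Z^2.
  H_2: rank ker ∂_2 − rank ∂_3 = (1 − 1) − 0 = 0, and there is no ∂_3, so H_2 ≅ 0.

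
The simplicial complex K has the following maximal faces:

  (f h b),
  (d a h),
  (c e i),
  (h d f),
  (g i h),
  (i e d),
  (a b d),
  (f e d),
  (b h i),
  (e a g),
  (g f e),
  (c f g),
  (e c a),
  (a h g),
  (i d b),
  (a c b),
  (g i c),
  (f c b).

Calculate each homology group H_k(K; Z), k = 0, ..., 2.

H_0 ≅ Z,  H_1 ≅ Z ⊕ Z_2,  H_2 = 0.

K has 9 vertices, 27 edges, 18 triangles.
rank ∂_0 = 0, rank ∂_1 = 8 ⇒ b_0 = 9 − 0 − 8 = 1; all invariant factors of ∂_1 are 1 so no torsion. So H_0 ≅ Z.
rank ∂_1 = 8, rank ∂_2 = 18 ⇒ b_1 = 27 − 8 − 18 = 1; ∂_2 has invariant factor(s) [2] giving torsion. So H_1 ≅ Z ⊕ Z_2.
rank ∂_2 = 18, rank ∂_3 = 0 ⇒ b_2 = 18 − 18 − 0 = 0. So H_2 ≅ 0.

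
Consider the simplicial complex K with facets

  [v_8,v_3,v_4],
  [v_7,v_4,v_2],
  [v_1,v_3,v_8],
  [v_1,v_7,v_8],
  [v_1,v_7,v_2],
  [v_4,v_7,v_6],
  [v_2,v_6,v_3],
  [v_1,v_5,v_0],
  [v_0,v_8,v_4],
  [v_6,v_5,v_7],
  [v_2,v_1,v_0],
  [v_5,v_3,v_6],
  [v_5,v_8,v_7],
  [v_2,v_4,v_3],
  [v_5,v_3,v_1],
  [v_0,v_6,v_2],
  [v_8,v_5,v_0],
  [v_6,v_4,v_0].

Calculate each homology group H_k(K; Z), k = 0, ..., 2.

Fix the vertex order v_0 < v_1 < v_2 < v_3 < v_4 < v_5 < v_6 < v_7 < v_8 and write every simplex with vertices in increasing order. Then dim K = 2 and the simplices of K are:

  0-simplices (9): [v_0], [v_1], [v_2], [v_3], [v_4], [v_5], [v_6], [v_7], [v_8]
  1-simplices (27): (27 of them)
  2-simplices (18): (18 of them)

so the chain groups are C_0 ≅ Z^9, C_1 ≅ Z^27, C_2 ≅ Z^18.

Boundary ∂_1: C_1 → C_0 sends each edge [p,q] (with p < q) to q − p. For instance
  ∂[v_2,v_7] = [v_7] − [v_2].
The resulting 9×27 matrix has rank 8, and its Smith normal form has invariant factors (1,1,1,1,1,1,1,1).

Boundary ∂_2: C_2 → C_1 maps a triangle to the signed sum of its edges. For instance
  ∂[v_1,v_3,v_5] = [v_3,v_5] − [v_1,v_5] + [v_1,v_3],
  ∂[v_0,v_2,v_6] = [v_2,v_6] − [v_0,v_6] + [v_0,v_2].
The 27×18 boundary matrix has rank 18 and Smith normal form diag(1,1,1,1,1,1,1,1,1,1,1,1,1,1,1,1,1,2).

Now H_k = ker ∂_k / im ∂_{k+1}, so:

  H_0: rank C_0 − rank ∂_1 = 9 − 8 = 1, and the invariant factors of ∂_1 are all 1, so H_0 = Z.
  H_1: rank ker ∂_1 − rank ∂_2 = (27 − 8) − 18 = 1, and ∂_2 has invariant factor 2 > 1, so H_1 = Z ⊕ Z/2.
  H_2: rank ker ∂_2 − rank ∂_3 = (18 − 18) − 0 = 0, and there is no ∂_3, so H_2 = 0.

(K is a triangulation of the Klein bottle.)

H_0 = Z,  H_1 = Z ⊕ Z/2,  H_2 = 0.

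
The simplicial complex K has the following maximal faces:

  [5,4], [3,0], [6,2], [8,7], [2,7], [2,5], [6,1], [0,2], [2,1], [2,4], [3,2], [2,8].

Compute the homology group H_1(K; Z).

Fix the vertex order 0 < 1 < 2 < 3 < 4 < 5 < 6 < 7 < 8 and write every simplex with vertices in increasing order. Then dim K = 1 and the simplices of K are:

  0-simplices (9): [0], [1], [2], [3], [4], [5], [6], [7], [8]
  1-simplices (12): [0,2], [0,3], [1,2], [1,6], [2,3], [2,4], [2,5], [2,6], [2,7], [2,8], [4,5], [7,8]

Hence C_0 ≅ Z^9, C_1 ≅ Z^12.

The boundary map ∂_1: C_1 → C_0 sends each edge [p,q] (with p < q) to q − p.
The 9×12 boundary matrix has rank 8 and Smith normal form diag(1,1,1,1,1,1,1,1).

Reading off H_k = ker ∂_k / im ∂_{k+1}:

  H_1: rank ker ∂_1 − rank ∂_2 = (12 − 8) − 0 = 4, and there is no ∂_2, so H_1 = Z^4.

(K is a triangulation of a wedge of 4 circles.)

H_1 = Z^4.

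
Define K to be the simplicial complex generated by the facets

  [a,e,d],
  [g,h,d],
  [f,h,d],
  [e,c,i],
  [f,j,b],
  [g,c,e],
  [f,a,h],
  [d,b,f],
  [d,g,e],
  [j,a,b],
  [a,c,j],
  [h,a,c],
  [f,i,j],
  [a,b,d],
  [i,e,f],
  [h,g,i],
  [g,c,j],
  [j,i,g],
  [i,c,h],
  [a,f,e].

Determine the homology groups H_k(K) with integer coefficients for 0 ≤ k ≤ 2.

H_0 = Z,  H_1 = Z ⊕ Z/2,  H_2 = 0.

Fix the vertex order a < b < c < d < e < f < g < h < i < j and write every simplex with vertices in increasing order. Then dim K = 2 and the simplices of K are:

  0-simplices (10): a, b, c, d, e, f, g, h, i, j
  1-simplices (30): ab, ac, ad, ae, af, ah, aj, bd, bf, bj, ce, cg, ch, ci, cj, de, df, dg, dh, ef, eg, ei, fh, fi, fj, gh, gi, gj, hi, ij
  2-simplices (20): abd, abj, ach, acj, ade, aef, afh, bdf, bfj, ceg, cei, cgj, chi, deg, dfh, dgh, efi, fij, ghi, gij

Hence C_0 ≅ Z^10, C_1 ≅ Z^30, C_2 ≅ Z^20.

Boundary ∂_1: C_1 → C_0 is given by ∂[p,q] = [q] − [p]. For instance
  ∂bj = j − b.
The 10×30 boundary matrix has rank 9 and Smith normal form diag(1,1,1,1,1,1,1,1,1).

Boundary ∂_2: C_2 → C_1 maps a triangle to the signed sum of its edges. For instance
  ∂acj = cj − aj + ac,
  ∂abd = bd − ad + ab.
As a 30×20 matrix over Z this has rank 20, with invariant factors (1,1,1,1,1,1,1,1,1,1,1,1,1,1,1,1,1,1,1,2).

Now H_k = ker ∂_k / im ∂_{k+1}, so:

  H_0: rank C_0 − rank ∂_1 = 10 − 9 = 1, and the invariant factors of ∂_1 are all 1, so H_0 = Z.
  H_1: rank ker ∂_1 − rank ∂_2 = (30 − 9) − 20 = 1, and ∂_2 has invariant factor 2 > 1, so H_1 = Z ⊕ Z/2.
  H_2: rank ker ∂_2 − rank ∂_3 = (20 − 20) − 0 = 0, and there is no ∂_3, so H_2 = 0.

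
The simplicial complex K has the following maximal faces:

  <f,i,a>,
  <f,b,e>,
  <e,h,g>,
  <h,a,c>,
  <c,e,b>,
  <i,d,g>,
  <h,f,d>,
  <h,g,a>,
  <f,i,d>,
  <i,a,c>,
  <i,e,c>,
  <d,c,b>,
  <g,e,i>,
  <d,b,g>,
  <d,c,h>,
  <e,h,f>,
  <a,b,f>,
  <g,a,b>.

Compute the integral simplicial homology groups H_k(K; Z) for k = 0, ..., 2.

Take the total order a < b < c < d < e < f < g < h < i on the vertex set. Then K (dimension 2) consists of the simplices:

  0-simplices (9): a, b, c, d, e, f, g, h, i
  1-simplices (27): ab, ac, af, ag, ah, ai, bc, bd, be, bf, bg, cd, ce, ch, ci, df, dg, dh, di, ef, eg, eh, ei, fh, fi, gh, gi
  2-simplices (18): abf, abg, ach, aci, afi, agh, bcd, bce, bdg, bef, cdh, cei, dfh, dfi, dgi, efh, egh, egi

so the chain groups are C_0 ≅ Z^9, C_1 ≅ Z^27, C_2 ≅ Z^18.

Boundary ∂_1: C_1 → C_0 maps an edge to its endpoints' difference, ∂[p,q] = q − p.
The resulting 9×27 matrix has rank 8, and its Smith normal form has invariant factors (1,1,1,1,1,1,1,1).

Boundary ∂_2: C_2 → C_1 maps a triangle to the signed sum of its edges. For instance
  ∂agh = gh − ah + ag,
  ∂cei = ei − ci + ce.
The resulting 27×18 matrix has rank 17, and its Smith normal form has invariant factors (1,1,1,1,1,1,1,1,1,1,1,1,1,1,1,1,1).

From H_k ≅ ker(∂_k) / im(∂_{k+1}) we obtain:

  H_0: rank C_0 − rank ∂_1 = 9 − 8 = 1, and the invariant factors of ∂_1 are all 1, so H_0 = Z.
  H_1: rank ker ∂_1 − rank ∂_2 = (27 − 8) − 17 = 2, and the invariant factors of ∂_2 are all 1, so H_1 = Z^2.
  H_2: rank ker ∂_2 − rank ∂_3 = (18 − 17) − 0 = 1, and there is no ∂_3, so H_2 = Z.

H_0 = Z,  H_1 = Z^2,  H_2 = Z.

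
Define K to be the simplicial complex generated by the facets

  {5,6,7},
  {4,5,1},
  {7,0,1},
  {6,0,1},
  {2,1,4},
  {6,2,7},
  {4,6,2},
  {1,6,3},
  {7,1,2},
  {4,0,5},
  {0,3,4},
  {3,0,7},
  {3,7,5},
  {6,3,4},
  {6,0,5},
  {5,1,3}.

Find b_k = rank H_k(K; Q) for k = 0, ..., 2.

Order the vertices as 0 < 1 < 2 < 3 < 4 < 5 < 6 < 7. Listing each simplex with vertices in this order, K has dimension 2 with simplices:

  0-simplices (8): [0], [1], [2], [3], [4], [5], [6], [7]
  1-simplices (24): (24 of them)
  2-simplices (16): [0,1,6], [0,1,7], [0,3,4], [0,3,7], [0,4,5], [0,5,6], [1,2,4], [1,2,7], [1,3,5], [1,3,6], [1,4,5], [2,4,6], [2,6,7], [3,4,6], [3,5,7], [5,6,7]

so the chain groups are C_0 ≅ Z^8, C_1 ≅ Z^24, C_2 ≅ Z^16.

The boundary map ∂_1: C_1 → C_0 is given by ∂[p,q] = [q] − [p]. For instance
  ∂[1,6] = [6] − [1].
This gives a 8×24 integer matrix of rank 7; reducing to Smith normal form yields diagonal entries (1,1,1,1,1,1,1).

The boundary map ∂_2: C_2 → C_1 maps a triangle to the signed sum of its edges. For instance
  ∂[1,2,7] = [2,7] − [1,7] + [1,2],
  ∂[0,1,7] = [1,7] − [0,7] + [0,1].
The 24×16 boundary matrix has rank 15 and Smith normal form diag(1,1,1,1,1,1,1,1,1,1,1,1,1,1,1).

From H_k ≅ ker(∂_k) / im(∂_{k+1}) we obtain:

  H_0: rank C_0 − rank ∂_1 = 8 − 7 = 1, and the invariant factors of ∂_1 are all 1, so H_0 = Z.
  H_1: rank ker ∂_1 − rank ∂_2 = (24 − 7) − 15 = 2, and the invariant factors of ∂_2 are all 1, so H_1 = Z^2.
  H_2: rank ker ∂_2 − rank ∂_3 = (16 − 15) − 0 = 1, and there is no ∂_3, so H_2 = Z.

As a check, the Euler characteristic is 8 − 24 + 16 = 0, which agrees with 1 − 2 + 1 = 0.

Hence the Betti numbers are b_0 = 1, b_1 = 2, b_2 = 1.

b_0 = 1, b_1 = 2, b_2 = 1.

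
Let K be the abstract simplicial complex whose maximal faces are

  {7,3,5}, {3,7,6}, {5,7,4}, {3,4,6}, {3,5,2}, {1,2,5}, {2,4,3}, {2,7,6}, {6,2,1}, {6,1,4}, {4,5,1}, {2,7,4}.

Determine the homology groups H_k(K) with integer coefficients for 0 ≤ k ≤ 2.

Fix the vertex order 1 < 2 < 3 < 4 < 5 < 6 < 7 and write every simplex with vertices in increasing order. Then dim K = 2 and the simplices of K are:

  0-simplices (7): [1], [2], [3], [4], [5], [6], [7]
  1-simplices (18): [1,2], [1,4], [1,5], [1,6], [2,3], [2,4], [2,5], [2,6], [2,7], [3,4], [3,5], [3,6], [3,7], [4,5], [4,6], [4,7], [5,7], [6,7]
  2-simplices (12): [1,2,5], [1,2,6], [1,4,5], [1,4,6], [2,3,4], [2,3,5], [2,4,7], [2,6,7], [3,4,6], [3,5,7], [3,6,7], [4,5,7]

giving chain groups C_0 ≅ Z^7, C_1 ≅ Z^18, C_2 ≅ Z^12.

Boundary ∂_1: C_1 → C_0 maps an edge to its endpoints' difference, ∂[p,q] = q − p. For instance
  ∂[2,6] = [6] − [2].
This gives a 7×18 integer matrix of rank 6; reducing to Smith normal form yields diagonal entries (1,1,1,1,1,1).

The boundary map ∂_2: C_2 → C_1 acts by ∂[p,q,r] = [q,r] − [p,r] + [p,q]. For instance
  ∂[2,3,5] = [3,5] − [2,5] + [2,3],
  ∂[3,6,7] = [6,7] − [3,7] + [3,6].
The 18×12 boundary matrix has rank 12 and Smith normal form diag(1,1,1,1,1,1,1,1,1,1,1,2).

Now H_k = ker ∂_k / im ∂_{k+1}, so:

  H_0: rank C_0 − rank ∂_1 = 7 − 6 = 1, and the invariant factors of ∂_1 are all 1, so H_0 = Z.
  H_1: rank ker ∂_1 − rank ∂_2 = (18 − 6) − 12 = 0, and ∂_2 has invariant factor 2 > 1, so H_1 = Z/2.
  H_2: rank ker ∂_2 − rank ∂_3 = (12 − 12) − 0 = 0, and there is no ∂_3, so H_2 = 0.

(K is a triangulation of the real projective plane RP^2.)

H_0 = Z,  H_1 = Z/2,  H_2 = 0.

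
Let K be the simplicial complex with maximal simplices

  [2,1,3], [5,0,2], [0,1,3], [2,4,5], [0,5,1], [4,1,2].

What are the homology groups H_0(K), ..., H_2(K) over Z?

H_0 = Z,  H_1 = Z,  H_2 = 0.

Fix the vertex order 0 < 1 < 2 < 3 < 4 < 5 and write every simplex with vertices in increasing order. Then dim K = 2 and the simplices of K are:

  0-simplices (6): [0], [1], [2], [3], [4], [5]
  1-simplices (12): [0,1], [0,2], [0,3], [0,5], [1,2], [1,3], [1,4], [1,5], [2,3], [2,4], [2,5], [4,5]
  2-simplices (6): [0,1,3], [0,1,5], [0,2,5], [1,2,3], [1,2,4], [2,4,5]

so the chain groups are C_0 ≅ Z^6, C_1 ≅ Z^12, C_2 ≅ Z^6.

Boundary ∂_1: C_1 → C_0 is given by ∂[p,q] = [q] − [p].
As a 6×12 matrix over Z this has rank 5, with invariant factors (1,1,1,1,1).

∂_2: C_2 → C_1 acts by ∂[p,q,r] = [q,r] − [p,r] + [p,q]. For instance
  ∂[1,2,3] = [2,3] − [1,3] + [1,2],
  ∂[0,1,5] = [1,5] − [0,5] + [0,1].
The 12×6 boundary matrix has rank 6 and Smith normal form diag(1,1,1,1,1,1).

Now H_k = ker ∂_k / im ∂_{k+1}, so:

  H_0: rank C_0 − rank ∂_1 = 6 − 5 = 1, and the invariant factors of ∂_1 are all 1, so H_0 = Z.
  H_1: rank ker ∂_1 − rank ∂_2 = (12 − 5) − 6 = 1, and the invariant factors of ∂_2 are all 1, so H_1 = Z.
  H_2: rank ker ∂_2 − rank ∂_3 = (6 − 6) − 0 = 0, and there is no ∂_3, so H_2 = 0.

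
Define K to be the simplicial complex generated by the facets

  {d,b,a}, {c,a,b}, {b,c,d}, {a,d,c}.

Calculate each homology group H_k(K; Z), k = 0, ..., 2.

We work with the vertex ordering a < b < c < d. The simplices of K, each written with vertices in increasing order, are:

  0-simplices (4): a, b, c, d
  1-simplices (6): ab, ac, ad, bc, bd, cd
  2-simplices (4): abc, abd, acd, bcd

giving chain groups C_0 ≅ Z^4, C_1 ≅ Z^6, C_2 ≅ Z^4.

∂_1: C_1 → C_0 sends each edge [p,q] (with p < q) to q − p. For instance
  ∂bd = d − b.
The 4×6 boundary matrix has rank 3 and Smith normal form diag(1,1,1).

∂_2: C_2 → C_1 acts by ∂[p,q,r] = [q,r] − [p,r] + [p,q]. For instance
  ∂abc = bc − ac + ab,
  ∂bcd = cd − bd + bc.
This gives a 6×4 integer matrix of rank 3; reducing to Smith normal form yields diagonal entries (1,1,1).

Computing H_k = (kernel of ∂_k) / (image of ∂_{k+1}):

  H_0: rank C_0 − rank ∂_1 = 4 − 3 = 1, and the invariant factors of ∂_1 are all 1, so H_0 = Z.
  H_1: rank ker ∂_1 − rank ∂_2 = (6 − 3) − 3 = 0, and the invariant factors of ∂_2 are all 1, so H_1 = 0.
  H_2: rank ker ∂_2 − rank ∂_3 = (4 − 3) − 0 = 1, and there is no ∂_3, so H_2 = Z.

As a check, the Euler characteristic is 4 − 6 + 4 = 2, which agrees with 1 − 0 + 1 = 2.
(K is a triangulation of the 2-sphere S^2.)

H_0 = Z,  H_1 = 0,  H_2 = Z.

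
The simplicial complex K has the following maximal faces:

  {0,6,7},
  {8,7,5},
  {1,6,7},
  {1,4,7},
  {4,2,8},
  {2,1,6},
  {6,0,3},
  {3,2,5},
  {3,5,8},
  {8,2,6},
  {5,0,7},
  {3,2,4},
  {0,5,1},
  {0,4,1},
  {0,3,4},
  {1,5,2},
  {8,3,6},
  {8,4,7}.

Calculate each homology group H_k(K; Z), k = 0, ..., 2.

H_0 = Z,  H_1 = Z × Z/2,  H_2 = 0.

Take the total order 0 < 1 < 2 < 3 < 4 < 5 < 6 < 7 < 8 on the vertex set. Then K (dimension 2) consists of the simplices:

  0-simplices (9): [0], [1], [2], [3], [4], [5], [6], [7], [8]
  1-simplices (27): (27 of them)
  2-simplices (18): [0,1,4], [0,1,5], [0,3,4], [0,3,6], [0,5,7], [0,6,7], [1,2,5], [1,2,6], [1,4,7], [1,6,7], [2,3,4], [2,3,5], [2,4,8], [2,6,8], [3,5,8], [3,6,8], [4,7,8], [5,7,8]

Hence C_0 ≅ Z^9, C_1 ≅ Z^27, C_2 ≅ Z^18.

The boundary map ∂_1: C_1 → C_0 is given by ∂[p,q] = [q] − [p].
The resulting 9×27 matrix has rank 8, and its Smith normal form has invariant factors (1,1,1,1,1,1,1,1).

∂_2: C_2 → C_1 maps a triangle to the signed sum of its edges. For instance
  ∂[0,6,7] = [6,7] − [0,7] + [0,6],
  ∂[3,6,8] = [6,8] − [3,8] + [3,6].
The 27×18 boundary matrix has rank 18 and Smith normal form diag(1,1,1,1,1,1,1,1,1,1,1,1,1,1,1,1,1,2).

From H_k ≅ ker(∂_k) / im(∂_{k+1}) we obtain:

  H_0: rank C_0 − rank ∂_1 = 9 − 8 = 1, and the invariant factors of ∂_1 are all 1, so H_0 = Z.
  H_1: rank ker ∂_1 − rank ∂_2 = (27 − 8) − 18 = 1, and ∂_2 has invariant factor 2 > 1, so H_1 = Z × Z/2.
  H_2: rank ker ∂_2 − rank ∂_3 = (18 − 18) − 0 = 0, and there is no ∂_3, so H_2 = 0.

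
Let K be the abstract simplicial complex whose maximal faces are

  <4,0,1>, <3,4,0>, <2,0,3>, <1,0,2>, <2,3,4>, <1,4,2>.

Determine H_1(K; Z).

Fix the vertex order 0 < 1 < 2 < 3 < 4 and write every simplex with vertices in increasing order. Then dim K = 2 and the simplices of K are:

  0-simplices (5): [0], [1], [2], [3], [4]
  1-simplices (9): [0,1], [0,2], [0,3], [0,4], [1,2], [1,4], [2,3], [2,4], [3,4]
  2-simplices (6): [0,1,2], [0,1,4], [0,2,3], [0,3,4], [1,2,4], [2,3,4]

Hence C_0 ≅ Z^5, C_1 ≅ Z^9, C_2 ≅ Z^6.

The boundary map ∂_1: C_1 → C_0 maps an edge to its endpoints' difference, ∂[p,q] = q − p. For instance
  ∂[0,4] = [4] − [0].
The resulting 5×9 matrix has rank 4, and its Smith normal form has invariant factors (1,1,1,1).

∂_2: C_2 → C_1 sends each 2-simplex [p,q,r] to [q,r] − [p,r] + [p,q]. For instance
  ∂[0,3,4] = [3,4] − [0,4] + [0,3],
  ∂[0,1,2] = [1,2] − [0,2] + [0,1].
As a 9×6 matrix over Z this has rank 5, with invariant factors (1,1,1,1,1).

Reading off H_k = ker ∂_k / im ∂_{k+1}:

  H_1: rank ker ∂_1 − rank ∂_2 = (9 − 4) − 5 = 0, and the invariant factors of ∂_2 are all 1, so H_1 = 0.

(K is a triangulation of the 2-sphere S^2.)

H_1 ≅ 0.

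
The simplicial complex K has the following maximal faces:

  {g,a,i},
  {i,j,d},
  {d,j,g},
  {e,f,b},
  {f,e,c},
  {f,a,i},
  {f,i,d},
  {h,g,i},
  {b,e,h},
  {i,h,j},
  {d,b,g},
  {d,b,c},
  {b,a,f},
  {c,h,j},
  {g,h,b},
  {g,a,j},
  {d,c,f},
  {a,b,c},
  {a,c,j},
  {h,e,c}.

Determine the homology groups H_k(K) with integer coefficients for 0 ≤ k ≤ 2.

H_0 = Z,  H_1 = Z × Z/2,  H_2 = 0.

Take the total order a < b < c < d < e < f < g < h < i < j on the vertex set. Then K (dimension 2) consists of the simplices:

  0-simplices (10): a, b, c, d, e, f, g, h, i, j
  1-simplices (30): ab, ac, af, ag, ai, aj, bc, bd, be, bf, bg, bh, cd, ce, cf, ch, cj, df, dg, di, dj, ef, eh, fi, gh, gi, gj, hi, hj, ij
  2-simplices (20): abc, abf, acj, afi, agi, agj, bcd, bdg, bef, beh, bgh, cdf, cef, ceh, chj, dfi, dgj, dij, ghi, hij

Hence C_0 ≅ Z^10, C_1 ≅ Z^30, C_2 ≅ Z^20.

Boundary ∂_1: C_1 → C_0 sends each edge [p,q] (with p < q) to q − p. For instance
  ∂ij = j − i.
This gives a 10×30 integer matrix of rank 9; reducing to Smith normal form yields diagonal entries (1,1,1,1,1,1,1,1,1).

The boundary map ∂_2: C_2 → C_1 sends each 2-simplex [p,q,r] to [q,r] − [p,r] + [p,q]. For instance
  ∂beh = eh − bh + be,
  ∂ceh = eh − ch + ce.
The 30×20 boundary matrix has rank 20 and Smith normal form diag(1,1,1,1,1,1,1,1,1,1,1,1,1,1,1,1,1,1,1,2).

Reading off H_k = ker ∂_k / im ∂_{k+1}:

  H_0: rank C_0 − rank ∂_1 = 10 − 9 = 1, and the invariant factors of ∂_1 are all 1, so H_0 = Z.
  H_1: rank ker ∂_1 − rank ∂_2 = (30 − 9) − 20 = 1, and ∂_2 has invariant factor 2 > 1, so H_1 = Z × Z/2.
  H_2: rank ker ∂_2 − rank ∂_3 = (20 − 20) − 0 = 0, and there is no ∂_3, so H_2 = 0.

As a check, the Euler characteristic is 10 − 30 + 20 = 0, which agrees with 1 − 1 + 0 = 0.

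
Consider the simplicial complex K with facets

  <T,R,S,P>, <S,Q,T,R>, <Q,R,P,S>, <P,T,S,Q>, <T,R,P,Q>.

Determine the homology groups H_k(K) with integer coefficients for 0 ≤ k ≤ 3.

H_0 ≅ Z,  H_1 = 0,  H_2 = 0,  H_3 ≅ Z.

K has 5 vertices, 10 edges, 10 triangles, 5 3-simplices.
rank ∂_0 = 0, rank ∂_1 = 4 ⇒ b_0 = 5 − 0 − 4 = 1; all invariant factors of ∂_1 are 1 so no torsion. So H_0 = Z.
rank ∂_1 = 4, rank ∂_2 = 6 ⇒ b_1 = 10 − 4 − 6 = 0; all invariant factors of ∂_2 are 1 so no torsion. So H_1 = 0.
rank ∂_2 = 6, rank ∂_3 = 4 ⇒ b_2 = 10 − 6 − 4 = 0; all invariant factors of ∂_3 are 1 so no torsion. So H_2 = 0.
rank ∂_3 = 4, rank ∂_4 = 0 ⇒ b_3 = 5 − 4 − 0 = 1. So H_3 = Z.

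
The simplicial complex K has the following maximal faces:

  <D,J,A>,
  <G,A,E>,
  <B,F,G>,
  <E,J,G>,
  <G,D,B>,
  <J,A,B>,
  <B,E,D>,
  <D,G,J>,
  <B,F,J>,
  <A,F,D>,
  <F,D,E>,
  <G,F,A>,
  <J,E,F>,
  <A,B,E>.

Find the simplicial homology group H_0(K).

H_0 = Z.

We work with the vertex ordering A < B < D < E < F < G < J. The simplices of K, each written with vertices in increasing order, are:

  0-simplices (7): A, B, D, E, F, G, J
  1-simplices (21): AB, AD, AE, AF, AG, AJ, BD, BE, BF, BG, BJ, DE, DF, DG, DJ, EF, EG, EJ, FG, FJ, GJ
  2-simplices (14): ABE, ABJ, ADF, ADJ, AEG, AFG, BDE, BDG, BFG, BFJ, DEF, DGJ, EFJ, EGJ

Hence C_0 ≅ Z^7, C_1 ≅ Z^21, C_2 ≅ Z^14.

∂_1: C_1 → C_0 is given by ∂[p,q] = [q] − [p].
This gives a 7×21 integer matrix of rank 6; reducing to Smith normal form yields diagonal entries (1,1,1,1,1,1).

Boundary ∂_2: C_2 → C_1 maps a triangle to the signed sum of its edges. For instance
  ∂EGJ = GJ − EJ + EG,
  ∂BDE = DE − BE + BD.
The 21×14 boundary matrix has rank 13 and Smith normal form diag(1,1,1,1,1,1,1,1,1,1,1,1,1).

Now H_k = ker ∂_k / im ∂_{k+1}, so:

  H_0: rank C_0 − rank ∂_1 = 7 − 6 = 1, and the invariant factors of ∂_1 are all 1, so H_0 = Z.

(K is a triangulation of the torus T^2.)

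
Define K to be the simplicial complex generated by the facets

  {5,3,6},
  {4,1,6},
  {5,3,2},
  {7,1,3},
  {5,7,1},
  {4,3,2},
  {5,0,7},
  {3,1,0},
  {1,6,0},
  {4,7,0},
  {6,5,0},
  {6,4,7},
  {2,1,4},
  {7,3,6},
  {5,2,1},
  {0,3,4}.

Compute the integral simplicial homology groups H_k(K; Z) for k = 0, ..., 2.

H_0 ≅ Z,  H_1 ≅ Z^2,  H_2 ≅ Z.

Order the vertices as 0 < 1 < 2 < 3 < 4 < 5 < 6 < 7. Listing each simplex with vertices in this order, K has dimension 2 with simplices:

  0-simplices (8): [0], [1], [2], [3], [4], [5], [6], [7]
  1-simplices (24): (24 of them)
  2-simplices (16): [0,1,3], [0,1,6], [0,3,4], [0,4,7], [0,5,6], [0,5,7], [1,2,4], [1,2,5], [1,3,7], [1,4,6], [1,5,7], [2,3,4], [2,3,5], [3,5,6], [3,6,7], [4,6,7]

giving chain groups C_0 ≅ Z^8, C_1 ≅ Z^24, C_2 ≅ Z^16.

∂_1: C_1 → C_0 sends each edge [p,q] (with p < q) to q − p. For instance
  ∂[0,6] = [6] − [0].
The 8×24 boundary matrix has rank 7 and Smith normal form diag(1,1,1,1,1,1,1).

∂_2: C_2 → C_1 acts by ∂[p,q,r] = [q,r] − [p,r] + [p,q]. For instance
  ∂[0,4,7] = [4,7] − [0,7] + [0,4],
  ∂[2,3,4] = [3,4] − [2,4] + [2,3].
As a 24×16 matrix over Z this has rank 15, with invariant factors (1,1,1,1,1,1,1,1,1,1,1,1,1,1,1).

From H_k ≅ ker(∂_k) / im(∂_{k+1}) we obtain:

  H_0: rank C_0 − rank ∂_1 = 8 − 7 = 1, and the invariant factors of ∂_1 are all 1, so H_0 ≅ Z.
  H_1: rank ker ∂_1 − rank ∂_2 = (24 − 7) − 15 = 2, and the invariant factors of ∂_2 are all 1, so H_1 ≅ Z^2.
  H_2: rank ker ∂_2 − rank ∂_3 = (16 − 15) − 0 = 1, and there is no ∂_3, so H_2 ≅ Z.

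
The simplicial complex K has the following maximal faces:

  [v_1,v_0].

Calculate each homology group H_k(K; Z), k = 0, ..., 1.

H_0 ≅ Z,  H_1 = 0.

Take the total order v_0 < v_1 on the vertex set. Then K (dimension 1) consists of the simplices:

  0-simplices (2): [v_0], [v_1]
  1-simplices (1): [v_0,v_1]

Hence C_0 ≅ Z^2, C_1 ≅ Z^1.

∂_1: C_1 → C_0 sends each edge [p,q] (with p < q) to q − p. For instance
  ∂[v_0,v_1] = [v_1] − [v_0].
The resulting 2×1 matrix has rank 1, and its Smith normal form has invariant factors (1).

Reading off H_k = ker ∂_k / im ∂_{k+1}:

  H_0: rank C_0 − rank ∂_1 = 2 − 1 = 1, and the invariant factors of ∂_1 are all 1, so H_0 = Z.
  H_1: rank ker ∂_1 − rank ∂_2 = (1 − 1) − 0 = 0, and there is no ∂_2, so H_1 = 0.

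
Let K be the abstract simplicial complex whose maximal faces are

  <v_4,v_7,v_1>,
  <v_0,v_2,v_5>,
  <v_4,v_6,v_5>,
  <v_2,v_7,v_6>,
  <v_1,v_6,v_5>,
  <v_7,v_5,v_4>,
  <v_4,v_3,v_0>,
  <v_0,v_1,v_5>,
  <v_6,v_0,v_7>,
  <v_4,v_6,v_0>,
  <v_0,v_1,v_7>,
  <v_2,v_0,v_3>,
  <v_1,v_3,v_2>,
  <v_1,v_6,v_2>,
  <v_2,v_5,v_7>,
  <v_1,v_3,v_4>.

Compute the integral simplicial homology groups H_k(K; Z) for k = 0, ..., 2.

Take the total order v_0 < v_1 < v_2 < v_3 < v_4 < v_5 < v_6 < v_7 on the vertex set. Then K (dimension 2) consists of the simplices:

  0-simplices (8): [v_0], [v_1], [v_2], [v_3], [v_4], [v_5], [v_6], [v_7]
  1-simplices (24): (24 of them)
  2-simplices (16): (16 of them)

Hence C_0 ≅ Z^8, C_1 ≅ Z^24, C_2 ≅ Z^16.

∂_1: C_1 → C_0 maps an edge to its endpoints' difference, ∂[p,q] = q − p.
The 8×24 boundary matrix has rank 7 and Smith normal form diag(1,1,1,1,1,1,1).

Boundary ∂_2: C_2 → C_1 maps a triangle to the signed sum of its edges. For instance
  ∂[v_2,v_6,v_7] = [v_6,v_7] − [v_2,v_7] + [v_2,v_6],
  ∂[v_4,v_5,v_6] = [v_5,v_6] − [v_4,v_6] + [v_4,v_5].
As a 24×16 matrix over Z this has rank 15, with invariant factors (1,1,1,1,1,1,1,1,1,1,1,1,1,1,1).

Reading off H_k = ker ∂_k / im ∂_{k+1}:

  H_0: rank C_0 − rank ∂_1 = 8 − 7 = 1, and the invariant factors of ∂_1 are all 1, so H_0 ≅ Z.
  H_1: rank ker ∂_1 − rank ∂_2 = (24 − 7) − 15 = 2, and the invariant factors of ∂_2 are all 1, so H_1 ≅ Z^2.
  H_2: rank ker ∂_2 − rank ∂_3 = (16 − 15) − 0 = 1, and there is no ∂_3, so H_2 ≅ Z.

H_0 ≅ Z,  H_1 ≅ Z^2,  H_2 ≅ Z.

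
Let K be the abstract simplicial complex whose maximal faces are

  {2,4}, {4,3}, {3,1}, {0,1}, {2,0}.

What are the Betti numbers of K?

We work with the vertex ordering 0 < 1 < 2 < 3 < 4. The simplices of K, each written with vertices in increasing order, are:

  0-simplices (5): [0], [1], [2], [3], [4]
  1-simplices (5): [0,1], [0,2], [1,3], [2,4], [3,4]

so the chain groups are C_0 ≅ Z^5, C_1 ≅ Z^5.

Boundary ∂_1: C_1 → C_0 maps an edge to its endpoints' difference, ∂[p,q] = q − p. For instance
  ∂[0,2] = [2] − [0].
The 5×5 boundary matrix has rank 4 and Smith normal form diag(1,1,1,1).

From H_k ≅ ker(∂_k) / im(∂_{k+1}) we obtain:

  H_0: rank C_0 − rank ∂_1 = 5 − 4 = 1, and the invariant factors of ∂_1 are all 1, so H_0 ≅ Z.
  H_1: rank ker ∂_1 − rank ∂_2 = (5 − 4) − 0 = 1, and there is no ∂_2, so H_1 ≅ Z.

(K is a triangulation of the circle S^1.)

Hence the Betti numbers are b_0 = 1, b_1 = 1.

b_0 = 1, b_1 = 1.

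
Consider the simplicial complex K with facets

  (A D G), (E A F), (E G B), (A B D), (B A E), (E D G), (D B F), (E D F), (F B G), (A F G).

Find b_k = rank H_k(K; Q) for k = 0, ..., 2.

b_0 = 1, b_1 = 0, b_2 = 0.

K has 6 vertices, 15 edges, 10 triangles.
rank ∂_0 = 0, rank ∂_1 = 5 ⇒ b_0 = 6 − 0 − 5 = 1; all invariant factors of ∂_1 are 1 so no torsion. So H_0 = Z.
rank ∂_1 = 5, rank ∂_2 = 10 ⇒ b_1 = 15 − 5 − 10 = 0; ∂_2 has invariant factor(s) [2] giving torsion. So H_1 = Z/2Z.
rank ∂_2 = 10, rank ∂_3 = 0 ⇒ b_2 = 10 − 10 − 0 = 0. So H_2 = 0.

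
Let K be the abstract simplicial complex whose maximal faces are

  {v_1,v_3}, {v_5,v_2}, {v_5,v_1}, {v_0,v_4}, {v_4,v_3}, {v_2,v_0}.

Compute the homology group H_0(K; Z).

We work with the vertex ordering v_0 < v_1 < v_2 < v_3 < v_4 < v_5. The simplices of K, each written with vertices in increasing order, are:

  0-simplices (6): [v_0], [v_1], [v_2], [v_3], [v_4], [v_5]
  1-simplices (6): [v_0,v_2], [v_0,v_4], [v_1,v_3], [v_1,v_5], [v_2,v_5], [v_3,v_4]

giving chain groups C_0 ≅ Z^6, C_1 ≅ Z^6.

Boundary ∂_1: C_1 → C_0 sends each edge [p,q] (with p < q) to q − p. For instance
  ∂[v_0,v_2] = [v_2] − [v_0].
The 6×6 boundary matrix has rank 5 and Smith normal form diag(1,1,1,1,1).

From H_k ≅ ker(∂_k) / im(∂_{k+1}) we obtain:

  H_0: rank C_0 − rank ∂_1 = 6 − 5 = 1, and the invariant factors of ∂_1 are all 1, so H_0 = Z.

H_0 = Z.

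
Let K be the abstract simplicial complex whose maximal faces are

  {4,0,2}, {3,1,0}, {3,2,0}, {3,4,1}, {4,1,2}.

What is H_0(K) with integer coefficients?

K has 5 vertices, 10 edges, 5 triangles.
rank ∂_0 = 0, rank ∂_1 = 4 ⇒ b_0 = 5 − 0 − 4 = 1; all invariant factors of ∂_1 are 1 so no torsion. So H_0 = Z.

H_0 = Z.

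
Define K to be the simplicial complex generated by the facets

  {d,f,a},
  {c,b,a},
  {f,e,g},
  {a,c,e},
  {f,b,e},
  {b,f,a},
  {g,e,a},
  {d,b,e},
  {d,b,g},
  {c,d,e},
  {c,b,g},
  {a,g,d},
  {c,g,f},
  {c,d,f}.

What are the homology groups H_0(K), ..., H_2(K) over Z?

Take the total order a < b < c < d < e < f < g on the vertex set. Then K (dimension 2) consists of the simplices:

  0-simplices (7): a, b, c, d, e, f, g
  1-simplices (21): ab, ac, ad, ae, af, ag, bc, bd, be, bf, bg, cd, ce, cf, cg, de, df, dg, ef, eg, fg
  2-simplices (14): abc, abf, ace, adf, adg, aeg, bcg, bde, bdg, bef, cde, cdf, cfg, efg

Hence C_0 ≅ Z^7, C_1 ≅ Z^21, C_2 ≅ Z^14.

∂_1: C_1 → C_0 sends each edge [p,q] (with p < q) to q − p.
As a 7×21 matrix over Z this has rank 6, with invariant factors (1,1,1,1,1,1).

Boundary ∂_2: C_2 → C_1 acts by ∂[p,q,r] = [q,r] − [p,r] + [p,q]. For instance
  ∂cdf = df − cf + cd,
  ∂efg = fg − eg + ef.
The 21×14 boundary matrix has rank 13 and Smith normal form diag(1,1,1,1,1,1,1,1,1,1,1,1,1).

Computing H_k = (kernel of ∂_k) / (image of ∂_{k+1}):

  H_0: rank C_0 − rank ∂_1 = 7 − 6 = 1, and the invariant factors of ∂_1 are all 1, so H_0 ≅ Z.
  H_1: rank ker ∂_1 − rank ∂_2 = (21 − 6) − 13 = 2, and the invariant factors of ∂_2 are all 1, so H_1 ≅ Z^2.
  H_2: rank ker ∂_2 − rank ∂_3 = (14 − 13) − 0 = 1, and there is no ∂_3, so H_2 ≅ Z.

As a check, the Euler characteristic is 7 − 21 + 14 = 0, which agrees with 1 − 2 + 1 = 0.

H_0 = Z,  H_1 = Z^2,  H_2 = Z.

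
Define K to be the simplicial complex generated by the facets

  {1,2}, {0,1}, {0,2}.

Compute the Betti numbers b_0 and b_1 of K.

b_0 = 1, b_1 = 1.

Order the vertices as 0 < 1 < 2. Listing each simplex with vertices in this order, K has dimension 1 with simplices:

  0-simplices (3): [0], [1], [2]
  1-simplices (3): [0,1], [0,2], [1,2]

so the chain groups are C_0 ≅ Z^3, C_1 ≅ Z^3.

∂_1: C_1 → C_0 maps an edge to its endpoints' difference, ∂[p,q] = q − p. For instance
  ∂[0,2] = [2] − [0].
As a 3×3 matrix over Z this has rank 2, with invariant factors (1,1).

From H_k ≅ ker(∂_k) / im(∂_{k+1}) we obtain:

  H_0: rank C_0 − rank ∂_1 = 3 − 2 = 1, and the invariant factors of ∂_1 are all 1, so H_0 ≅ Z.
  H_1: rank ker ∂_1 − rank ∂_2 = (3 − 2) − 0 = 1, and there is no ∂_2, so H_1 ≅ Z.

As a check, the Euler characteristic is 3 − 3 = 0, which agrees with 1 − 1 = 0.
(K is a triangulation of the circle S^1.)

Hence the Betti numbers are b_0 = 1, b_1 = 1.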